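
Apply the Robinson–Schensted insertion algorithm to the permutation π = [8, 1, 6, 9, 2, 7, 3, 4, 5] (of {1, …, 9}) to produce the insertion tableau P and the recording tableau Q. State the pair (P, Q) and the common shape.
P = [1, 2, 3, 4, 5] / [6, 7] / [8, 9];  Q = [1, 3, 4, 8, 9] / [2, 6] / [5, 7];  common shape = (5, 2, 2)

Row-insert the values π_1, π_2, … into P one at a time, bumping the leftmost entry strictly greater than the inserted value down to the next row. The recording tableau Q records, in position (i, j), the step at which that cell was added to P.
  Insert 8 (step 1): P = [8];  Q = [1]
  Insert 1 (step 2): P = [1] / [8];  Q = [1] / [2]
  Insert 6 (step 3): P = [1, 6] / [8];  Q = [1, 3] / [2]
  Insert 9 (step 4): P = [1, 6, 9] / [8];  Q = [1, 3, 4] / [2]
  Insert 2 (step 5): P = [1, 2, 9] / [6] / [8];  Q = [1, 3, 4] / [2] / [5]
  Insert 7 (step 6): P = [1, 2, 7] / [6, 9] / [8];  Q = [1, 3, 4] / [2, 6] / [5]
  Insert 3 (step 7): P = [1, 2, 3] / [6, 7] / [8, 9];  Q = [1, 3, 4] / [2, 6] / [5, 7]
  Insert 4 (step 8): P = [1, 2, 3, 4] / [6, 7] / [8, 9];  Q = [1, 3, 4, 8] / [2, 6] / [5, 7]
  Insert 5 (step 9): P = [1, 2, 3, 4, 5] / [6, 7] / [8, 9];  Q = [1, 3, 4, 8, 9] / [2, 6] / [5, 7]
Final shape: (5, 2, 2).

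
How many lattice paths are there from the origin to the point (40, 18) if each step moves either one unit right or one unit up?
Number of paths = 449972009097765

A monotone lattice path from (0, 0) to (40, 18) consists of 40 east steps and 18 north steps in some order, so it is determined by which 40 of the 58 steps are east. The count is C(58, 40) = 449972009097765.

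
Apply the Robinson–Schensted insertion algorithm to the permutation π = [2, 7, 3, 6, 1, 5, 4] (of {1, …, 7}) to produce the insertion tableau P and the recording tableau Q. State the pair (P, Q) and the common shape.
P = [1, 3, 4] / [2, 5] / [6] / [7];  Q = [1, 2, 4] / [3, 6] / [5] / [7];  common shape = (3, 2, 1, 1)

Row-insert the values π_1, π_2, … into P one at a time, bumping the leftmost entry strictly greater than the inserted value down to the next row. The recording tableau Q records, in position (i, j), the step at which that cell was added to P.
  Insert 2 (step 1): P = [2];  Q = [1]
  Insert 7 (step 2): P = [2, 7];  Q = [1, 2]
  Insert 3 (step 3): P = [2, 3] / [7];  Q = [1, 2] / [3]
  Insert 6 (step 4): P = [2, 3, 6] / [7];  Q = [1, 2, 4] / [3]
  Insert 1 (step 5): P = [1, 3, 6] / [2] / [7];  Q = [1, 2, 4] / [3] / [5]
  Insert 5 (step 6): P = [1, 3, 5] / [2, 6] / [7];  Q = [1, 2, 4] / [3, 6] / [5]
  Insert 4 (step 7): P = [1, 3, 4] / [2, 5] / [6] / [7];  Q = [1, 2, 4] / [3, 6] / [5] / [7]
Final shape: (3, 2, 1, 1).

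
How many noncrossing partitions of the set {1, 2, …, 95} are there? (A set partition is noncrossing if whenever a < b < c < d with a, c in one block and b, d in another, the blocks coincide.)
C_95 = 944973797977428207852605870454939596837230758234904050

These noncrossing partitions are counted by the Catalan number C_n = (1/(n + 1)) · C(2n, n). For n = 95: C_95 = (1/96) · C(190, 95) = 90717484605833107953850163563674201296374152790550788800/96 = 944973797977428207852605870454939596837230758234904050.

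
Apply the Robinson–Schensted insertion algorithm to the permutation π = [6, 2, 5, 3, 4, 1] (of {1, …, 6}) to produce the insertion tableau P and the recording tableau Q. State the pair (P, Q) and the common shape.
P = [1, 3, 4] / [2] / [5] / [6];  Q = [1, 3, 5] / [2] / [4] / [6];  common shape = (3, 1, 1, 1)

Row-insert the values π_1, π_2, … into P one at a time, bumping the leftmost entry strictly greater than the inserted value down to the next row. The recording tableau Q records, in position (i, j), the step at which that cell was added to P.
  Insert 6 (step 1): P = [6];  Q = [1]
  Insert 2 (step 2): P = [2] / [6];  Q = [1] / [2]
  Insert 5 (step 3): P = [2, 5] / [6];  Q = [1, 3] / [2]
  Insert 3 (step 4): P = [2, 3] / [5] / [6];  Q = [1, 3] / [2] / [4]
  Insert 4 (step 5): P = [2, 3, 4] / [5] / [6];  Q = [1, 3, 5] / [2] / [4]
  Insert 1 (step 6): P = [1, 3, 4] / [2] / [5] / [6];  Q = [1, 3, 5] / [2] / [4] / [6]
Final shape: (3, 1, 1, 1).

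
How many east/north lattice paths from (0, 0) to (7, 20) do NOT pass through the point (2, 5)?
Number of paths = 562446

Total paths from (0, 0) to (7, 20): C(27, 7) = 888030. Paths through (2, 5): (paths (0, 0) → (2, 5)) × (paths (2, 5) → (7, 20)) = C(7, 2) · C(20, 5) = 21 · 15504 = 325584. Avoidance count = 888030 − 325584 = 562446.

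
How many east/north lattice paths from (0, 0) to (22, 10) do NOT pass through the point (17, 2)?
Number of paths = 64292163

Total paths from (0, 0) to (22, 10): C(32, 22) = 64512240. Paths through (17, 2): (paths (0, 0) → (17, 2)) × (paths (17, 2) → (22, 10)) = C(19, 17) · C(13, 5) = 171 · 1287 = 220077. Avoidance count = 64512240 − 220077 = 64292163.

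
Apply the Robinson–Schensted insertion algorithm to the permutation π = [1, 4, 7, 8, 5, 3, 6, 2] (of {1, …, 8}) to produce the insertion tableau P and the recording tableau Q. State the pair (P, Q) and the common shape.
P = [1, 2, 5, 6] / [3, 8] / [4] / [7];  Q = [1, 2, 3, 4] / [5, 7] / [6] / [8];  common shape = (4, 2, 1, 1)

Row-insert the values π_1, π_2, … into P one at a time, bumping the leftmost entry strictly greater than the inserted value down to the next row. The recording tableau Q records, in position (i, j), the step at which that cell was added to P.
  Insert 1 (step 1): P = [1];  Q = [1]
  Insert 4 (step 2): P = [1, 4];  Q = [1, 2]
  Insert 7 (step 3): P = [1, 4, 7];  Q = [1, 2, 3]
  Insert 8 (step 4): P = [1, 4, 7, 8];  Q = [1, 2, 3, 4]
  Insert 5 (step 5): P = [1, 4, 5, 8] / [7];  Q = [1, 2, 3, 4] / [5]
  Insert 3 (step 6): P = [1, 3, 5, 8] / [4] / [7];  Q = [1, 2, 3, 4] / [5] / [6]
  Insert 6 (step 7): P = [1, 3, 5, 6] / [4, 8] / [7];  Q = [1, 2, 3, 4] / [5, 7] / [6]
  Insert 2 (step 8): P = [1, 2, 5, 6] / [3, 8] / [4] / [7];  Q = [1, 2, 3, 4] / [5, 7] / [6] / [8]
Final shape: (4, 2, 1, 1).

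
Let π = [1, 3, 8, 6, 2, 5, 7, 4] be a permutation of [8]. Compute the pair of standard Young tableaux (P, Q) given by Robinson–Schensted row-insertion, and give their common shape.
P = [1, 2, 4, 7] / [3, 5] / [6] / [8];  Q = [1, 2, 3, 7] / [4, 6] / [5] / [8];  common shape = (4, 2, 1, 1)

Row-insert the values π_1, π_2, … into P one at a time, bumping the leftmost entry strictly greater than the inserted value down to the next row. The recording tableau Q records, in position (i, j), the step at which that cell was added to P.
  Insert 1 (step 1): P = [1];  Q = [1]
  Insert 3 (step 2): P = [1, 3];  Q = [1, 2]
  Insert 8 (step 3): P = [1, 3, 8];  Q = [1, 2, 3]
  Insert 6 (step 4): P = [1, 3, 6] / [8];  Q = [1, 2, 3] / [4]
  Insert 2 (step 5): P = [1, 2, 6] / [3] / [8];  Q = [1, 2, 3] / [4] / [5]
  Insert 5 (step 6): P = [1, 2, 5] / [3, 6] / [8];  Q = [1, 2, 3] / [4, 6] / [5]
  Insert 7 (step 7): P = [1, 2, 5, 7] / [3, 6] / [8];  Q = [1, 2, 3, 7] / [4, 6] / [5]
  Insert 4 (step 8): P = [1, 2, 4, 7] / [3, 5] / [6] / [8];  Q = [1, 2, 3, 7] / [4, 6] / [5] / [8]
Final shape: (4, 2, 1, 1).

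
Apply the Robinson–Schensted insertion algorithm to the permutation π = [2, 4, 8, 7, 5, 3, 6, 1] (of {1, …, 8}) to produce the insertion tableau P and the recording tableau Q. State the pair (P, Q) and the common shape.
P = [1, 3, 5, 6] / [2] / [4] / [7] / [8];  Q = [1, 2, 3, 7] / [4] / [5] / [6] / [8];  common shape = (4, 1, 1, 1, 1)

Row-insert the values π_1, π_2, … into P one at a time, bumping the leftmost entry strictly greater than the inserted value down to the next row. The recording tableau Q records, in position (i, j), the step at which that cell was added to P.
  Insert 2 (step 1): P = [2];  Q = [1]
  Insert 4 (step 2): P = [2, 4];  Q = [1, 2]
  Insert 8 (step 3): P = [2, 4, 8];  Q = [1, 2, 3]
  Insert 7 (step 4): P = [2, 4, 7] / [8];  Q = [1, 2, 3] / [4]
  Insert 5 (step 5): P = [2, 4, 5] / [7] / [8];  Q = [1, 2, 3] / [4] / [5]
  Insert 3 (step 6): P = [2, 3, 5] / [4] / [7] / [8];  Q = [1, 2, 3] / [4] / [5] / [6]
  Insert 6 (step 7): P = [2, 3, 5, 6] / [4] / [7] / [8];  Q = [1, 2, 3, 7] / [4] / [5] / [6]
  Insert 1 (step 8): P = [1, 3, 5, 6] / [2] / [4] / [7] / [8];  Q = [1, 2, 3, 7] / [4] / [5] / [6] / [8]
Final shape: (4, 1, 1, 1, 1).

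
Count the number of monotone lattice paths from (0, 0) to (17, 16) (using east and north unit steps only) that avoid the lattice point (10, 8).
Number of paths = 885220380

Total paths from (0, 0) to (17, 16): C(33, 17) = 1166803110. Paths through (10, 8): (paths (0, 0) → (10, 8)) × (paths (10, 8) → (17, 16)) = C(18, 10) · C(15, 7) = 43758 · 6435 = 281582730. Avoidance count = 1166803110 − 281582730 = 885220380.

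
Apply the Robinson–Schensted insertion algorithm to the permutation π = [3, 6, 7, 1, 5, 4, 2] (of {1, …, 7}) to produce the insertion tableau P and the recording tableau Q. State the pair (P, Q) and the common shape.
P = [1, 2, 7] / [3, 4] / [5] / [6];  Q = [1, 2, 3] / [4, 5] / [6] / [7];  common shape = (3, 2, 1, 1)

Row-insert the values π_1, π_2, … into P one at a time, bumping the leftmost entry strictly greater than the inserted value down to the next row. The recording tableau Q records, in position (i, j), the step at which that cell was added to P.
  Insert 3 (step 1): P = [3];  Q = [1]
  Insert 6 (step 2): P = [3, 6];  Q = [1, 2]
  Insert 7 (step 3): P = [3, 6, 7];  Q = [1, 2, 3]
  Insert 1 (step 4): P = [1, 6, 7] / [3];  Q = [1, 2, 3] / [4]
  Insert 5 (step 5): P = [1, 5, 7] / [3, 6];  Q = [1, 2, 3] / [4, 5]
  Insert 4 (step 6): P = [1, 4, 7] / [3, 5] / [6];  Q = [1, 2, 3] / [4, 5] / [6]
  Insert 2 (step 7): P = [1, 2, 7] / [3, 4] / [5] / [6];  Q = [1, 2, 3] / [4, 5] / [6] / [7]
Final shape: (3, 2, 1, 1).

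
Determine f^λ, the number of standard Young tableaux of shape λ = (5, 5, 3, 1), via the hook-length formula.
# SYT of shape (5, 5, 3, 1) = 27027

Hook-length formula: f^λ = n! / Π hook(c), product over all cells c of the Young diagram. For λ = (5, 5, 3, 1), n = 14 boxes. Hook lengths by row (left-to-right, top-to-bottom): [8, 6, 5, 3, 2]; [7, 5, 4, 2, 1]; [4, 2, 1]; [1]. Product of hooks = 3225600. So f^λ = 14! / 3225600 = 87178291200 / 3225600 = 27027.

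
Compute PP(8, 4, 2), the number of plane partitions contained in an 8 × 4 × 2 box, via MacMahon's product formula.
PP(8, 4, 2) = 70785

Evaluate the triple product over i = 1..8, j = 1..4, k = 1..2. The factors are (2/1) · (3/2) · (3/2) · (4/3) · (4/3) · (5/4) · (5/4) · (6/5) · … (64 factors total). The numerators and denominators telescope so the product is an integer; carrying out the multiplication exactly gives PP(8, 4, 2) = 70785.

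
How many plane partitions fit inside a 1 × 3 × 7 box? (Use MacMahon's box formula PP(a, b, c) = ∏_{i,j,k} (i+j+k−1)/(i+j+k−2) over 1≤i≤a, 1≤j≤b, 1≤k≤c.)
PP(1, 3, 7) = 120

Evaluate the triple product over i = 1..1, j = 1..3, k = 1..7. The factors are (2/1) · (3/2) · (4/3) · (5/4) · (6/5) · (7/6) · (8/7) · (3/2) · … (21 factors total). The numerators and denominators telescope so the product is an integer; carrying out the multiplication exactly gives PP(1, 3, 7) = 120.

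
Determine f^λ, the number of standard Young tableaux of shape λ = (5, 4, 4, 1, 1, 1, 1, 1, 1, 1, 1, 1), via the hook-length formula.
# SYT of shape (5, 4, 4, 1, 1, 1, 1, 1, 1, 1, 1, 1) = 61555725

Hook-length formula: f^λ = n! / Π hook(c), product over all cells c of the Young diagram. For λ = (5, 4, 4, 1, 1, 1, 1, 1, 1, 1, 1, 1), n = 22 boxes. Hook lengths by row (left-to-right, top-to-bottom): [16, 6, 5, 4, 1]; [14, 4, 3, 2]; [13, 3, 2, 1]; [9]; [8]; [7]; [6]; [5]; [4]; [3]; [2]; [1]. Product of hooks = 18259889356800. So f^λ = 22! / 18259889356800 = 1124000727777607680000 / 18259889356800 = 61555725.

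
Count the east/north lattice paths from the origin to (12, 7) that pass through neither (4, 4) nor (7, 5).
Number of paths = 28086

Inclusion–exclusion. Total paths: C(19, 12) = 50388. Through P₁: C(8, 4)·C(11, 8) = 11550. Through P₂: C(12, 7)·C(7, 5) = 16632. Since P₁ is strictly southwest of P₂, a monotone path through both must visit P₁ then P₂; paths through both = C(8, 4)·C(4, 3)·C(7, 5) = 5880. Avoid both = 50388 − 11550 − 16632 + 5880 = 28086.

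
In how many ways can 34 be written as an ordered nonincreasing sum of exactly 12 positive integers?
p(34, 12 parts) = 905

Partitions of n into exactly k parts are in bijection with partitions of n − k into at most k parts (subtract 1 from each part). So p(34, exactly 12) = p(22, parts ≤ 12). Computing via the recurrence p(m, j) = p(m, j−1) + p(m−j, j) gives 905.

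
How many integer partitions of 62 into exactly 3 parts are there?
p(62, 3 parts) = 320

Partitions of n into exactly k parts are in bijection with partitions of n − k into at most k parts (subtract 1 from each part). So p(62, exactly 3) = p(59, parts ≤ 3). Computing via the recurrence p(m, j) = p(m, j−1) + p(m−j, j) gives 320.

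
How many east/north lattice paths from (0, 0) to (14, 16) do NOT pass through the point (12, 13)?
Number of paths = 93419675

Total paths from (0, 0) to (14, 16): C(30, 14) = 145422675. Paths through (12, 13): (paths (0, 0) → (12, 13)) × (paths (12, 13) → (14, 16)) = C(25, 12) · C(5, 2) = 5200300 · 10 = 52003000. Avoidance count = 145422675 − 52003000 = 93419675.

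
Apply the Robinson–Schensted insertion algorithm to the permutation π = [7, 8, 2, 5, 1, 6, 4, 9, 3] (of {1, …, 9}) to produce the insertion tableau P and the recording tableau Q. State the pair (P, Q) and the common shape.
P = [1, 3, 6, 9] / [2, 4] / [5, 8] / [7];  Q = [1, 2, 6, 8] / [3, 4] / [5, 7] / [9];  common shape = (4, 2, 2, 1)

Row-insert the values π_1, π_2, … into P one at a time, bumping the leftmost entry strictly greater than the inserted value down to the next row. The recording tableau Q records, in position (i, j), the step at which that cell was added to P.
  Insert 7 (step 1): P = [7];  Q = [1]
  Insert 8 (step 2): P = [7, 8];  Q = [1, 2]
  Insert 2 (step 3): P = [2, 8] / [7];  Q = [1, 2] / [3]
  Insert 5 (step 4): P = [2, 5] / [7, 8];  Q = [1, 2] / [3, 4]
  Insert 1 (step 5): P = [1, 5] / [2, 8] / [7];  Q = [1, 2] / [3, 4] / [5]
  Insert 6 (step 6): P = [1, 5, 6] / [2, 8] / [7];  Q = [1, 2, 6] / [3, 4] / [5]
  Insert 4 (step 7): P = [1, 4, 6] / [2, 5] / [7, 8];  Q = [1, 2, 6] / [3, 4] / [5, 7]
  Insert 9 (step 8): P = [1, 4, 6, 9] / [2, 5] / [7, 8];  Q = [1, 2, 6, 8] / [3, 4] / [5, 7]
  Insert 3 (step 9): P = [1, 3, 6, 9] / [2, 4] / [5, 8] / [7];  Q = [1, 2, 6, 8] / [3, 4] / [5, 7] / [9]
Final shape: (4, 2, 2, 1).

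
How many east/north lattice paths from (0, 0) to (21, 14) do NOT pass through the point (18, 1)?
Number of paths = 2319948760

Total paths from (0, 0) to (21, 14): C(35, 21) = 2319959400. Paths through (18, 1): (paths (0, 0) → (18, 1)) × (paths (18, 1) → (21, 14)) = C(19, 18) · C(16, 3) = 19 · 560 = 10640. Avoidance count = 2319959400 − 10640 = 2319948760.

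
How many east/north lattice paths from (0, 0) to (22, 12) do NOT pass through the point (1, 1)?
Number of paths = 290305080

Total paths from (0, 0) to (22, 12): C(34, 22) = 548354040. Paths through (1, 1): (paths (0, 0) → (1, 1)) × (paths (1, 1) → (22, 12)) = C(2, 1) · C(32, 21) = 2 · 129024480 = 258048960. Avoidance count = 548354040 − 258048960 = 290305080.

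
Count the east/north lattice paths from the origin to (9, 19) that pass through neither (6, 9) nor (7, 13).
Number of paths = 4005610

Inclusion–exclusion. Total paths: C(28, 9) = 6906900. Through P₁: C(15, 6)·C(13, 3) = 1431430. Through P₂: C(20, 7)·C(8, 2) = 2170560. Since P₁ is strictly southwest of P₂, a monotone path through both must visit P₁ then P₂; paths through both = C(15, 6)·C(5, 1)·C(8, 2) = 700700. Avoid both = 6906900 − 1431430 − 2170560 + 700700 = 4005610.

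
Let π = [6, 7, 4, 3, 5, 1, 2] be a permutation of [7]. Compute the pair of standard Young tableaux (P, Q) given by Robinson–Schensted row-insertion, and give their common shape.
P = [1, 2] / [3, 5] / [4, 7] / [6];  Q = [1, 2] / [3, 5] / [4, 7] / [6];  common shape = (2, 2, 2, 1)

Row-insert the values π_1, π_2, … into P one at a time, bumping the leftmost entry strictly greater than the inserted value down to the next row. The recording tableau Q records, in position (i, j), the step at which that cell was added to P.
  Insert 6 (step 1): P = [6];  Q = [1]
  Insert 7 (step 2): P = [6, 7];  Q = [1, 2]
  Insert 4 (step 3): P = [4, 7] / [6];  Q = [1, 2] / [3]
  Insert 3 (step 4): P = [3, 7] / [4] / [6];  Q = [1, 2] / [3] / [4]
  Insert 5 (step 5): P = [3, 5] / [4, 7] / [6];  Q = [1, 2] / [3, 5] / [4]
  Insert 1 (step 6): P = [1, 5] / [3, 7] / [4] / [6];  Q = [1, 2] / [3, 5] / [4] / [6]
  Insert 2 (step 7): P = [1, 2] / [3, 5] / [4, 7] / [6];  Q = [1, 2] / [3, 5] / [4, 7] / [6]
Final shape: (2, 2, 2, 1).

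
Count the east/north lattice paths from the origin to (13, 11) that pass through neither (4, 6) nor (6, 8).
Number of paths = 1866564

Inclusion–exclusion. Total paths: C(24, 13) = 2496144. Through P₁: C(10, 4)·C(14, 9) = 420420. Through P₂: C(14, 6)·C(10, 7) = 360360. Since P₁ is strictly southwest of P₂, a monotone path through both must visit P₁ then P₂; paths through both = C(10, 4)·C(4, 2)·C(10, 7) = 151200. Avoid both = 2496144 − 420420 − 360360 + 151200 = 1866564.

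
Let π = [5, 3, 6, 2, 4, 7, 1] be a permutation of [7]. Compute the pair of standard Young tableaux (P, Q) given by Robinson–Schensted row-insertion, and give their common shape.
P = [1, 4, 7] / [2, 6] / [3] / [5];  Q = [1, 3, 6] / [2, 5] / [4] / [7];  common shape = (3, 2, 1, 1)

Row-insert the values π_1, π_2, … into P one at a time, bumping the leftmost entry strictly greater than the inserted value down to the next row. The recording tableau Q records, in position (i, j), the step at which that cell was added to P.
  Insert 5 (step 1): P = [5];  Q = [1]
  Insert 3 (step 2): P = [3] / [5];  Q = [1] / [2]
  Insert 6 (step 3): P = [3, 6] / [5];  Q = [1, 3] / [2]
  Insert 2 (step 4): P = [2, 6] / [3] / [5];  Q = [1, 3] / [2] / [4]
  Insert 4 (step 5): P = [2, 4] / [3, 6] / [5];  Q = [1, 3] / [2, 5] / [4]
  Insert 7 (step 6): P = [2, 4, 7] / [3, 6] / [5];  Q = [1, 3, 6] / [2, 5] / [4]
  Insert 1 (step 7): P = [1, 4, 7] / [2, 6] / [3] / [5];  Q = [1, 3, 6] / [2, 5] / [4] / [7]
Final shape: (3, 2, 1, 1).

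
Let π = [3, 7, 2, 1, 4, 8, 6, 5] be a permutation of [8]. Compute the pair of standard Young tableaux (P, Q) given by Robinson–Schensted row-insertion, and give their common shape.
P = [1, 4, 5] / [2, 6, 8] / [3, 7];  Q = [1, 2, 6] / [3, 5, 7] / [4, 8];  common shape = (3, 3, 2)

Row-insert the values π_1, π_2, … into P one at a time, bumping the leftmost entry strictly greater than the inserted value down to the next row. The recording tableau Q records, in position (i, j), the step at which that cell was added to P.
  Insert 3 (step 1): P = [3];  Q = [1]
  Insert 7 (step 2): P = [3, 7];  Q = [1, 2]
  Insert 2 (step 3): P = [2, 7] / [3];  Q = [1, 2] / [3]
  Insert 1 (step 4): P = [1, 7] / [2] / [3];  Q = [1, 2] / [3] / [4]
  Insert 4 (step 5): P = [1, 4] / [2, 7] / [3];  Q = [1, 2] / [3, 5] / [4]
  Insert 8 (step 6): P = [1, 4, 8] / [2, 7] / [3];  Q = [1, 2, 6] / [3, 5] / [4]
  Insert 6 (step 7): P = [1, 4, 6] / [2, 7, 8] / [3];  Q = [1, 2, 6] / [3, 5, 7] / [4]
  Insert 5 (step 8): P = [1, 4, 5] / [2, 6, 8] / [3, 7];  Q = [1, 2, 6] / [3, 5, 7] / [4, 8]
Final shape: (3, 3, 2).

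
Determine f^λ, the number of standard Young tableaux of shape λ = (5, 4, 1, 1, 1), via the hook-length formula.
# SYT of shape (5, 4, 1, 1, 1) = 3520

Hook-length formula: f^λ = n! / Π hook(c), product over all cells c of the Young diagram. For λ = (5, 4, 1, 1, 1), n = 12 boxes. Hook lengths by row (left-to-right, top-to-bottom): [9, 5, 4, 3, 1]; [7, 3, 2, 1]; [3]; [2]; [1]. Product of hooks = 136080. So f^λ = 12! / 136080 = 479001600 / 136080 = 3520.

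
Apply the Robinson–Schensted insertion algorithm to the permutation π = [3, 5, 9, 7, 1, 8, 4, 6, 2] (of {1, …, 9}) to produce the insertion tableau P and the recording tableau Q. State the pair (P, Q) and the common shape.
P = [1, 2, 6, 8] / [3, 4, 7] / [5] / [9];  Q = [1, 2, 3, 6] / [4, 7, 8] / [5] / [9];  common shape = (4, 3, 1, 1)

Row-insert the values π_1, π_2, … into P one at a time, bumping the leftmost entry strictly greater than the inserted value down to the next row. The recording tableau Q records, in position (i, j), the step at which that cell was added to P.
  Insert 3 (step 1): P = [3];  Q = [1]
  Insert 5 (step 2): P = [3, 5];  Q = [1, 2]
  Insert 9 (step 3): P = [3, 5, 9];  Q = [1, 2, 3]
  Insert 7 (step 4): P = [3, 5, 7] / [9];  Q = [1, 2, 3] / [4]
  Insert 1 (step 5): P = [1, 5, 7] / [3] / [9];  Q = [1, 2, 3] / [4] / [5]
  Insert 8 (step 6): P = [1, 5, 7, 8] / [3] / [9];  Q = [1, 2, 3, 6] / [4] / [5]
  Insert 4 (step 7): P = [1, 4, 7, 8] / [3, 5] / [9];  Q = [1, 2, 3, 6] / [4, 7] / [5]
  Insert 6 (step 8): P = [1, 4, 6, 8] / [3, 5, 7] / [9];  Q = [1, 2, 3, 6] / [4, 7, 8] / [5]
  Insert 2 (step 9): P = [1, 2, 6, 8] / [3, 4, 7] / [5] / [9];  Q = [1, 2, 3, 6] / [4, 7, 8] / [5] / [9]
Final shape: (4, 3, 1, 1).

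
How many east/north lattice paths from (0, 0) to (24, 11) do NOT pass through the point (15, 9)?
Number of paths = 345313180

Total paths from (0, 0) to (24, 11): C(35, 24) = 417225900. Paths through (15, 9): (paths (0, 0) → (15, 9)) × (paths (15, 9) → (24, 11)) = C(24, 15) · C(11, 9) = 1307504 · 55 = 71912720. Avoidance count = 417225900 − 71912720 = 345313180.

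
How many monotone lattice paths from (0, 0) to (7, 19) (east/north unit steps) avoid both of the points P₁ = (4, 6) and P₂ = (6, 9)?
Number of paths = 508245

Inclusion–exclusion. Total paths: C(26, 7) = 657800. Through P₁: C(10, 4)·C(16, 3) = 117600. Through P₂: C(15, 6)·C(11, 1) = 55055. Since P₁ is strictly southwest of P₂, a monotone path through both must visit P₁ then P₂; paths through both = C(10, 4)·C(5, 2)·C(11, 1) = 23100. Avoid both = 657800 − 117600 − 55055 + 23100 = 508245.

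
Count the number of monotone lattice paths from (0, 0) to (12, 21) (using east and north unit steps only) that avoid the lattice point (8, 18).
Number of paths = 300137695

Total paths from (0, 0) to (12, 21): C(33, 12) = 354817320. Paths through (8, 18): (paths (0, 0) → (8, 18)) × (paths (8, 18) → (12, 21)) = C(26, 8) · C(7, 4) = 1562275 · 35 = 54679625. Avoidance count = 354817320 − 54679625 = 300137695.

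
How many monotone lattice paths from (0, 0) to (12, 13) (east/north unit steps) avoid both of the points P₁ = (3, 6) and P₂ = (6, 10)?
Number of paths = 3813628

Inclusion–exclusion. Total paths: C(25, 12) = 5200300. Through P₁: C(9, 3)·C(16, 9) = 960960. Through P₂: C(16, 6)·C(9, 6) = 672672. Since P₁ is strictly southwest of P₂, a monotone path through both must visit P₁ then P₂; paths through both = C(9, 3)·C(7, 3)·C(9, 6) = 246960. Avoid both = 5200300 − 960960 − 672672 + 246960 = 3813628.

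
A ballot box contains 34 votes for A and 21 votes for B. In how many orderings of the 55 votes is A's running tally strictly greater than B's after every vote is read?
Strict-lead orderings = 198954083924505

Total orderings of the 55 votes with 34 for A: C(55, 34) = 841728816603675. By the Bertrand ballot formula (Cycle Lemma / reflection principle), the number of orderings in which A is strictly ahead of B throughout is (p − q)/(p + q) · C(p + q, p) = (34 − 21)/(34 + 21) · 841728816603675 = 198954083924505.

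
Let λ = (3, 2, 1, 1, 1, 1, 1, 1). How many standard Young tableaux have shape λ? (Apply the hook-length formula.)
# SYT of shape (3, 2, 1, 1, 1, 1, 1, 1) = 231

Hook-length formula: f^λ = n! / Π hook(c), product over all cells c of the Young diagram. For λ = (3, 2, 1, 1, 1, 1, 1, 1), n = 11 boxes. Hook lengths by row (left-to-right, top-to-bottom): [10, 3, 1]; [8, 1]; [6]; [5]; [4]; [3]; [2]; [1]. Product of hooks = 172800. So f^λ = 11! / 172800 = 39916800 / 172800 = 231.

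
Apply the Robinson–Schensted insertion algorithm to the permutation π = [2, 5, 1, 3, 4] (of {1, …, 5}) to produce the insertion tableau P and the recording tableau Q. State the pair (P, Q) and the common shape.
P = [1, 3, 4] / [2, 5];  Q = [1, 2, 5] / [3, 4];  common shape = (3, 2)

Row-insert the values π_1, π_2, … into P one at a time, bumping the leftmost entry strictly greater than the inserted value down to the next row. The recording tableau Q records, in position (i, j), the step at which that cell was added to P.
  Insert 2 (step 1): P = [2];  Q = [1]
  Insert 5 (step 2): P = [2, 5];  Q = [1, 2]
  Insert 1 (step 3): P = [1, 5] / [2];  Q = [1, 2] / [3]
  Insert 3 (step 4): P = [1, 3] / [2, 5];  Q = [1, 2] / [3, 4]
  Insert 4 (step 5): P = [1, 3, 4] / [2, 5];  Q = [1, 2, 5] / [3, 4]
Final shape: (3, 2).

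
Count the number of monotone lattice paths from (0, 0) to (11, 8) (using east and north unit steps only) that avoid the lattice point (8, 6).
Number of paths = 45552

Total paths from (0, 0) to (11, 8): C(19, 11) = 75582. Paths through (8, 6): (paths (0, 0) → (8, 6)) × (paths (8, 6) → (11, 8)) = C(14, 8) · C(5, 3) = 3003 · 10 = 30030. Avoidance count = 75582 − 30030 = 45552.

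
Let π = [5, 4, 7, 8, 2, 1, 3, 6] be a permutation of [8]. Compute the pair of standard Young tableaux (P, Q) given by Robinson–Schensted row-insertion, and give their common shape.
P = [1, 3, 6] / [2, 7, 8] / [4] / [5];  Q = [1, 3, 4] / [2, 7, 8] / [5] / [6];  common shape = (3, 3, 1, 1)

Row-insert the values π_1, π_2, … into P one at a time, bumping the leftmost entry strictly greater than the inserted value down to the next row. The recording tableau Q records, in position (i, j), the step at which that cell was added to P.
  Insert 5 (step 1): P = [5];  Q = [1]
  Insert 4 (step 2): P = [4] / [5];  Q = [1] / [2]
  Insert 7 (step 3): P = [4, 7] / [5];  Q = [1, 3] / [2]
  Insert 8 (step 4): P = [4, 7, 8] / [5];  Q = [1, 3, 4] / [2]
  Insert 2 (step 5): P = [2, 7, 8] / [4] / [5];  Q = [1, 3, 4] / [2] / [5]
  Insert 1 (step 6): P = [1, 7, 8] / [2] / [4] / [5];  Q = [1, 3, 4] / [2] / [5] / [6]
  Insert 3 (step 7): P = [1, 3, 8] / [2, 7] / [4] / [5];  Q = [1, 3, 4] / [2, 7] / [5] / [6]
  Insert 6 (step 8): P = [1, 3, 6] / [2, 7, 8] / [4] / [5];  Q = [1, 3, 4] / [2, 7, 8] / [5] / [6]
Final shape: (3, 3, 1, 1).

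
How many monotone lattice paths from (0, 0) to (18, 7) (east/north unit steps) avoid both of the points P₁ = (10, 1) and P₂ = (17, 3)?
Number of paths = 443947

Inclusion–exclusion. Total paths: C(25, 18) = 480700. Through P₁: C(11, 10)·C(14, 8) = 33033. Through P₂: C(20, 17)·C(5, 1) = 5700. Since P₁ is strictly southwest of P₂, a monotone path through both must visit P₁ then P₂; paths through both = C(11, 10)·C(9, 7)·C(5, 1) = 1980. Avoid both = 480700 − 33033 − 5700 + 1980 = 443947.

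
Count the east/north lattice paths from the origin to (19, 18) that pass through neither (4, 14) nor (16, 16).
Number of paths = 11652752040

Inclusion–exclusion. Total paths: C(37, 19) = 17672631900. Through P₁: C(18, 4)·C(19, 15) = 11860560. Through P₂: C(32, 16)·C(5, 3) = 6010803900. Since P₁ is strictly southwest of P₂, a monotone path through both must visit P₁ then P₂; paths through both = C(18, 4)·C(14, 12)·C(5, 3) = 2784600. Avoid both = 17672631900 − 11860560 − 6010803900 + 2784600 = 11652752040.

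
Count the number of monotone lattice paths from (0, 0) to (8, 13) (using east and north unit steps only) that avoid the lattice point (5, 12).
Number of paths = 178738

Total paths from (0, 0) to (8, 13): C(21, 8) = 203490. Paths through (5, 12): (paths (0, 0) → (5, 12)) × (paths (5, 12) → (8, 13)) = C(17, 5) · C(4, 3) = 6188 · 4 = 24752. Avoidance count = 203490 − 24752 = 178738.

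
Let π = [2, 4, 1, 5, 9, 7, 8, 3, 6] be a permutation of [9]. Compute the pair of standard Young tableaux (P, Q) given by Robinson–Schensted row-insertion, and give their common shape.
P = [1, 3, 5, 6, 8] / [2, 4, 7] / [9];  Q = [1, 2, 4, 5, 7] / [3, 6, 9] / [8];  common shape = (5, 3, 1)

Row-insert the values π_1, π_2, … into P one at a time, bumping the leftmost entry strictly greater than the inserted value down to the next row. The recording tableau Q records, in position (i, j), the step at which that cell was added to P.
  Insert 2 (step 1): P = [2];  Q = [1]
  Insert 4 (step 2): P = [2, 4];  Q = [1, 2]
  Insert 1 (step 3): P = [1, 4] / [2];  Q = [1, 2] / [3]
  Insert 5 (step 4): P = [1, 4, 5] / [2];  Q = [1, 2, 4] / [3]
  Insert 9 (step 5): P = [1, 4, 5, 9] / [2];  Q = [1, 2, 4, 5] / [3]
  Insert 7 (step 6): P = [1, 4, 5, 7] / [2, 9];  Q = [1, 2, 4, 5] / [3, 6]
  Insert 8 (step 7): P = [1, 4, 5, 7, 8] / [2, 9];  Q = [1, 2, 4, 5, 7] / [3, 6]
  Insert 3 (step 8): P = [1, 3, 5, 7, 8] / [2, 4] / [9];  Q = [1, 2, 4, 5, 7] / [3, 6] / [8]
  Insert 6 (step 9): P = [1, 3, 5, 6, 8] / [2, 4, 7] / [9];  Q = [1, 2, 4, 5, 7] / [3, 6, 9] / [8]
Final shape: (5, 3, 1).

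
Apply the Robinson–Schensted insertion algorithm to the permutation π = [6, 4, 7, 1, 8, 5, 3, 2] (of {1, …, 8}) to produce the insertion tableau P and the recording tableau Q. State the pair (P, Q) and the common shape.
P = [1, 2, 8] / [3, 5] / [4, 7] / [6];  Q = [1, 3, 5] / [2, 6] / [4, 7] / [8];  common shape = (3, 2, 2, 1)

Row-insert the values π_1, π_2, … into P one at a time, bumping the leftmost entry strictly greater than the inserted value down to the next row. The recording tableau Q records, in position (i, j), the step at which that cell was added to P.
  Insert 6 (step 1): P = [6];  Q = [1]
  Insert 4 (step 2): P = [4] / [6];  Q = [1] / [2]
  Insert 7 (step 3): P = [4, 7] / [6];  Q = [1, 3] / [2]
  Insert 1 (step 4): P = [1, 7] / [4] / [6];  Q = [1, 3] / [2] / [4]
  Insert 8 (step 5): P = [1, 7, 8] / [4] / [6];  Q = [1, 3, 5] / [2] / [4]
  Insert 5 (step 6): P = [1, 5, 8] / [4, 7] / [6];  Q = [1, 3, 5] / [2, 6] / [4]
  Insert 3 (step 7): P = [1, 3, 8] / [4, 5] / [6, 7];  Q = [1, 3, 5] / [2, 6] / [4, 7]
  Insert 2 (step 8): P = [1, 2, 8] / [3, 5] / [4, 7] / [6];  Q = [1, 3, 5] / [2, 6] / [4, 7] / [8]
Final shape: (3, 2, 2, 1).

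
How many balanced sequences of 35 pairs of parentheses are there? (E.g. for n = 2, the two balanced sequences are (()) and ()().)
C_35 = 3116285494907301262

These balanced parentheses are counted by the Catalan number C_n = (1/(n + 1)) · C(2n, n). For n = 35: C_35 = (1/36) · C(70, 35) = 112186277816662845432/36 = 3116285494907301262.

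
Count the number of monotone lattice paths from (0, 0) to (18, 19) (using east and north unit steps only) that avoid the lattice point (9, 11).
Number of paths = 13589524300

Total paths from (0, 0) to (18, 19): C(37, 18) = 17672631900. Paths through (9, 11): (paths (0, 0) → (9, 11)) × (paths (9, 11) → (18, 19)) = C(20, 9) · C(17, 9) = 167960 · 24310 = 4083107600. Avoidance count = 17672631900 − 4083107600 = 13589524300.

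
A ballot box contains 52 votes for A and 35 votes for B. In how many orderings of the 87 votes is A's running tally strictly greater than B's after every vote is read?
Strict-lead orderings = 494161867949019502866138

Total orderings of the 87 votes with 52 for A: C(87, 52) = 2528946030092040985256118. By the Bertrand ballot formula (Cycle Lemma / reflection principle), the number of orderings in which A is strictly ahead of B throughout is (p − q)/(p + q) · C(p + q, p) = (52 − 35)/(52 + 35) · 2528946030092040985256118 = 494161867949019502866138.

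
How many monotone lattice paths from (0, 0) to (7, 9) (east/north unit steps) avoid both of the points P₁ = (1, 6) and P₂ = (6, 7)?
Number of paths = 5830

Inclusion–exclusion. Total paths: C(16, 7) = 11440. Through P₁: C(7, 1)·C(9, 6) = 588. Through P₂: C(13, 6)·C(3, 1) = 5148. Since P₁ is strictly southwest of P₂, a monotone path through both must visit P₁ then P₂; paths through both = C(7, 1)·C(6, 5)·C(3, 1) = 126. Avoid both = 11440 − 588 − 5148 + 126 = 5830.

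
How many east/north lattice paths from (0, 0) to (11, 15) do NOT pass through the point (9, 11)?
Number of paths = 5206760

Total paths from (0, 0) to (11, 15): C(26, 11) = 7726160. Paths through (9, 11): (paths (0, 0) → (9, 11)) × (paths (9, 11) → (11, 15)) = C(20, 9) · C(6, 2) = 167960 · 15 = 2519400. Avoidance count = 7726160 − 2519400 = 5206760.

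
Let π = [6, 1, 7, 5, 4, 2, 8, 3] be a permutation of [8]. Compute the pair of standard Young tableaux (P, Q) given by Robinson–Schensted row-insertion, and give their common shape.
P = [1, 2, 3] / [4, 7, 8] / [5] / [6];  Q = [1, 3, 7] / [2, 4, 8] / [5] / [6];  common shape = (3, 3, 1, 1)

Row-insert the values π_1, π_2, … into P one at a time, bumping the leftmost entry strictly greater than the inserted value down to the next row. The recording tableau Q records, in position (i, j), the step at which that cell was added to P.
  Insert 6 (step 1): P = [6];  Q = [1]
  Insert 1 (step 2): P = [1] / [6];  Q = [1] / [2]
  Insert 7 (step 3): P = [1, 7] / [6];  Q = [1, 3] / [2]
  Insert 5 (step 4): P = [1, 5] / [6, 7];  Q = [1, 3] / [2, 4]
  Insert 4 (step 5): P = [1, 4] / [5, 7] / [6];  Q = [1, 3] / [2, 4] / [5]
  Insert 2 (step 6): P = [1, 2] / [4, 7] / [5] / [6];  Q = [1, 3] / [2, 4] / [5] / [6]
  Insert 8 (step 7): P = [1, 2, 8] / [4, 7] / [5] / [6];  Q = [1, 3, 7] / [2, 4] / [5] / [6]
  Insert 3 (step 8): P = [1, 2, 3] / [4, 7, 8] / [5] / [6];  Q = [1, 3, 7] / [2, 4, 8] / [5] / [6]
Final shape: (3, 3, 1, 1).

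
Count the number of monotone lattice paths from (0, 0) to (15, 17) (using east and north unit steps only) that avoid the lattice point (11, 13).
Number of paths = 390992640

Total paths from (0, 0) to (15, 17): C(32, 15) = 565722720. Paths through (11, 13): (paths (0, 0) → (11, 13)) × (paths (11, 13) → (15, 17)) = C(24, 11) · C(8, 4) = 2496144 · 70 = 174730080. Avoidance count = 565722720 − 174730080 = 390992640.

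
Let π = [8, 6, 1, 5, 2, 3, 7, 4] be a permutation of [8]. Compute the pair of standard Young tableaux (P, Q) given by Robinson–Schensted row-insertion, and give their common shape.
P = [1, 2, 3, 4] / [5, 7] / [6] / [8];  Q = [1, 4, 6, 7] / [2, 8] / [3] / [5];  common shape = (4, 2, 1, 1)

Row-insert the values π_1, π_2, … into P one at a time, bumping the leftmost entry strictly greater than the inserted value down to the next row. The recording tableau Q records, in position (i, j), the step at which that cell was added to P.
  Insert 8 (step 1): P = [8];  Q = [1]
  Insert 6 (step 2): P = [6] / [8];  Q = [1] / [2]
  Insert 1 (step 3): P = [1] / [6] / [8];  Q = [1] / [2] / [3]
  Insert 5 (step 4): P = [1, 5] / [6] / [8];  Q = [1, 4] / [2] / [3]
  Insert 2 (step 5): P = [1, 2] / [5] / [6] / [8];  Q = [1, 4] / [2] / [3] / [5]
  Insert 3 (step 6): P = [1, 2, 3] / [5] / [6] / [8];  Q = [1, 4, 6] / [2] / [3] / [5]
  Insert 7 (step 7): P = [1, 2, 3, 7] / [5] / [6] / [8];  Q = [1, 4, 6, 7] / [2] / [3] / [5]
  Insert 4 (step 8): P = [1, 2, 3, 4] / [5, 7] / [6] / [8];  Q = [1, 4, 6, 7] / [2, 8] / [3] / [5]
Final shape: (4, 2, 1, 1).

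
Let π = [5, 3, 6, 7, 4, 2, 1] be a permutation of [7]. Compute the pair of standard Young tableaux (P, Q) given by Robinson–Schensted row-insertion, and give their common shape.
P = [1, 4, 7] / [2, 6] / [3] / [5];  Q = [1, 3, 4] / [2, 5] / [6] / [7];  common shape = (3, 2, 1, 1)

Row-insert the values π_1, π_2, … into P one at a time, bumping the leftmost entry strictly greater than the inserted value down to the next row. The recording tableau Q records, in position (i, j), the step at which that cell was added to P.
  Insert 5 (step 1): P = [5];  Q = [1]
  Insert 3 (step 2): P = [3] / [5];  Q = [1] / [2]
  Insert 6 (step 3): P = [3, 6] / [5];  Q = [1, 3] / [2]
  Insert 7 (step 4): P = [3, 6, 7] / [5];  Q = [1, 3, 4] / [2]
  Insert 4 (step 5): P = [3, 4, 7] / [5, 6];  Q = [1, 3, 4] / [2, 5]
  Insert 2 (step 6): P = [2, 4, 7] / [3, 6] / [5];  Q = [1, 3, 4] / [2, 5] / [6]
  Insert 1 (step 7): P = [1, 4, 7] / [2, 6] / [3] / [5];  Q = [1, 3, 4] / [2, 5] / [6] / [7]
Final shape: (3, 2, 1, 1).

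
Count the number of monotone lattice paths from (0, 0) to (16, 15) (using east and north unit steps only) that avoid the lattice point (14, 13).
Number of paths = 180190395

Total paths from (0, 0) to (16, 15): C(31, 16) = 300540195. Paths through (14, 13): (paths (0, 0) → (14, 13)) × (paths (14, 13) → (16, 15)) = C(27, 14) · C(4, 2) = 20058300 · 6 = 120349800. Avoidance count = 300540195 − 120349800 = 180190395.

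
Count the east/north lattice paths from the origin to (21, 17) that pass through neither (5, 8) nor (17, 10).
Number of paths = 23406509115

Inclusion–exclusion. Total paths: C(38, 21) = 28781143380. Through P₁: C(13, 5)·C(25, 16) = 2629308825. Through P₂: C(27, 17)·C(11, 4) = 2783974050. Since P₁ is strictly southwest of P₂, a monotone path through both must visit P₁ then P₂; paths through both = C(13, 5)·C(14, 12)·C(11, 4) = 38648610. Avoid both = 28781143380 − 2629308825 − 2783974050 + 38648610 = 23406509115.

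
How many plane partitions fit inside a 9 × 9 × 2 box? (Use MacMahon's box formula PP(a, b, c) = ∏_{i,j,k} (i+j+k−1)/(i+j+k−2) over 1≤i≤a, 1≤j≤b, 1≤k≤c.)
PP(9, 9, 2) = 449141836

Evaluate the triple product over i = 1..9, j = 1..9, k = 1..2. The factors are (2/1) · (3/2) · (3/2) · (4/3) · (4/3) · (5/4) · (5/4) · (6/5) · … (162 factors total). The numerators and denominators telescope so the product is an integer; carrying out the multiplication exactly gives PP(9, 9, 2) = 449141836.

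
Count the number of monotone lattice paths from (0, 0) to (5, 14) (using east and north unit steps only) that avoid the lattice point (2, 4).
Number of paths = 7338

Total paths from (0, 0) to (5, 14): C(19, 5) = 11628. Paths through (2, 4): (paths (0, 0) → (2, 4)) × (paths (2, 4) → (5, 14)) = C(6, 2) · C(13, 3) = 15 · 286 = 4290. Avoidance count = 11628 − 4290 = 7338.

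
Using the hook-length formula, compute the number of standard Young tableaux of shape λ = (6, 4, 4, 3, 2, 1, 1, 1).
# SYT of shape (6, 4, 4, 3, 2, 1, 1, 1) = 3361763328

Hook-length formula: f^λ = n! / Π hook(c), product over all cells c of the Young diagram. For λ = (6, 4, 4, 3, 2, 1, 1, 1), n = 22 boxes. Hook lengths by row (left-to-right, top-to-bottom): [13, 9, 7, 5, 2, 1]; [10, 6, 4, 2]; [9, 5, 3, 1]; [7, 3, 1]; [5, 1]; [3]; [2]; [1]. Product of hooks = 334348560000. So f^λ = 22! / 334348560000 = 1124000727777607680000 / 334348560000 = 3361763328.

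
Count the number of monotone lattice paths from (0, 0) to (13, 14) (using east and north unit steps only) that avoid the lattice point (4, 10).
Number of paths = 19342585

Total paths from (0, 0) to (13, 14): C(27, 13) = 20058300. Paths through (4, 10): (paths (0, 0) → (4, 10)) × (paths (4, 10) → (13, 14)) = C(14, 4) · C(13, 9) = 1001 · 715 = 715715. Avoidance count = 20058300 − 715715 = 19342585.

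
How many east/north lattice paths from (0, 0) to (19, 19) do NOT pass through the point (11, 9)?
Number of paths = 27995670120

Total paths from (0, 0) to (19, 19): C(38, 19) = 35345263800. Paths through (11, 9): (paths (0, 0) → (11, 9)) × (paths (11, 9) → (19, 19)) = C(20, 11) · C(18, 8) = 167960 · 43758 = 7349593680. Avoidance count = 35345263800 − 7349593680 = 27995670120.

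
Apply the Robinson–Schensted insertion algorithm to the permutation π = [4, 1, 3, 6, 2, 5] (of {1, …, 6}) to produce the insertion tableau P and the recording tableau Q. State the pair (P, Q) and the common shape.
P = [1, 2, 5] / [3, 6] / [4];  Q = [1, 3, 4] / [2, 6] / [5];  common shape = (3, 2, 1)

Row-insert the values π_1, π_2, … into P one at a time, bumping the leftmost entry strictly greater than the inserted value down to the next row. The recording tableau Q records, in position (i, j), the step at which that cell was added to P.
  Insert 4 (step 1): P = [4];  Q = [1]
  Insert 1 (step 2): P = [1] / [4];  Q = [1] / [2]
  Insert 3 (step 3): P = [1, 3] / [4];  Q = [1, 3] / [2]
  Insert 6 (step 4): P = [1, 3, 6] / [4];  Q = [1, 3, 4] / [2]
  Insert 2 (step 5): P = [1, 2, 6] / [3] / [4];  Q = [1, 3, 4] / [2] / [5]
  Insert 5 (step 6): P = [1, 2, 5] / [3, 6] / [4];  Q = [1, 3, 4] / [2, 6] / [5]
Final shape: (3, 2, 1).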